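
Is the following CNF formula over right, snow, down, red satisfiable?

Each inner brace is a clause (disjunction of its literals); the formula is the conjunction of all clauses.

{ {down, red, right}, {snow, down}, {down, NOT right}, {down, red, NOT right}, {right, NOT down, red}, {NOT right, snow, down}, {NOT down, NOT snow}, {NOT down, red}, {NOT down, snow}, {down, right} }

Suppose snow = true.
Unit clause (NOT down) forces down = false.
Unit clause (NOT right) forces right = false.
But (right) is also a unit clause — contradiction.
Backtrack on snow: now try snow = false.
Unit clause (down) forces down = true.
But (NOT down) is also a unit clause — contradiction.
Both values of snow lead to a conflict.
No assignment satisfies every clause.

No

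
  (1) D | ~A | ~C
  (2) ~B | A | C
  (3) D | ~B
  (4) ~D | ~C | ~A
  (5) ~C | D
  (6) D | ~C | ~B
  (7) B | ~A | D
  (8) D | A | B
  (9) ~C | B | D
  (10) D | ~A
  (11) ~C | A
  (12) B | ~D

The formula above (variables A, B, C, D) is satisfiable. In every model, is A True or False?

True

Suppose A = 0.
Unit clause (~C) forces C = 0.
Unit clause (~B) forces B = 0.
Unit clause (D) forces D = 1.
But (~D) is also a unit clause — contradiction.
So every satisfying assignment has A = True.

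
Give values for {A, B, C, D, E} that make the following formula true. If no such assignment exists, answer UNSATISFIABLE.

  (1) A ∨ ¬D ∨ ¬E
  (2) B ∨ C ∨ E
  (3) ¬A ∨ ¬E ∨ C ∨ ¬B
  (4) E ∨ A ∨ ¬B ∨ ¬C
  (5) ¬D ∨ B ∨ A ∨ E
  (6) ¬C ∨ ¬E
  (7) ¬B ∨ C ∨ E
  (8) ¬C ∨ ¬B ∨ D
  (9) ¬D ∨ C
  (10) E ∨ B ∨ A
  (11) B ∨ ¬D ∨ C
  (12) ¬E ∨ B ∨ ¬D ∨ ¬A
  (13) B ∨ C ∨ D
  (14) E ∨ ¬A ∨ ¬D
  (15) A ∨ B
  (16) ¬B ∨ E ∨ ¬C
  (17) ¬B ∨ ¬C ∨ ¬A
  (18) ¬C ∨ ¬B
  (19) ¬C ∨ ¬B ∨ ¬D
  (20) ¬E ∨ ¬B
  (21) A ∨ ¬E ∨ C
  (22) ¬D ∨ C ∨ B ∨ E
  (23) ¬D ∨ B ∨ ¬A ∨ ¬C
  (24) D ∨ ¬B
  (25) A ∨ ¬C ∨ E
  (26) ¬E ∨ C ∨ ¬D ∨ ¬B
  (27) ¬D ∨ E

A: True; B: False; C: True; D: False; E: False

Branch on C: set C = True.
The clause (¬E) is unit, so E = False.
The clause (¬B) is unit, so B = False.
The clause (A) is unit, so A = True.
The clause (¬D) is unit, so D = False.
Every clause now holds.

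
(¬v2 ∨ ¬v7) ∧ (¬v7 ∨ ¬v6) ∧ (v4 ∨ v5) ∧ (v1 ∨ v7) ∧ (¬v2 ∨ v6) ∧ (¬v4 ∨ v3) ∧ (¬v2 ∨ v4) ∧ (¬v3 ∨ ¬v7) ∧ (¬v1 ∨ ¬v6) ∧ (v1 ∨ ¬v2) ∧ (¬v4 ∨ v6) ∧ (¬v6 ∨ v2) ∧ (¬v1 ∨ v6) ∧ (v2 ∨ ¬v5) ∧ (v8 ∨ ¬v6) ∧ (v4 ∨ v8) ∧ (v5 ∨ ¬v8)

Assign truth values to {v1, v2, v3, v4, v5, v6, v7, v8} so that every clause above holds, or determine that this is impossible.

Try v2 = False.
The clause (¬v6) is unit, so v6 = False.
The clause (¬v4) is unit, so v4 = False.
The clause (v5) is unit, so v5 = True.
That conflicts with the unit clause (¬v5).
Undo v2 and try v2 = True.
The clause (¬v7) is unit, so v7 = False.
The clause (v1) is unit, so v1 = True.
The clause (v6) is unit, so v6 = True.
That conflicts with the unit clause (¬v6).
Either choice for v2 ends in contradiction.

UNSATISFIABLE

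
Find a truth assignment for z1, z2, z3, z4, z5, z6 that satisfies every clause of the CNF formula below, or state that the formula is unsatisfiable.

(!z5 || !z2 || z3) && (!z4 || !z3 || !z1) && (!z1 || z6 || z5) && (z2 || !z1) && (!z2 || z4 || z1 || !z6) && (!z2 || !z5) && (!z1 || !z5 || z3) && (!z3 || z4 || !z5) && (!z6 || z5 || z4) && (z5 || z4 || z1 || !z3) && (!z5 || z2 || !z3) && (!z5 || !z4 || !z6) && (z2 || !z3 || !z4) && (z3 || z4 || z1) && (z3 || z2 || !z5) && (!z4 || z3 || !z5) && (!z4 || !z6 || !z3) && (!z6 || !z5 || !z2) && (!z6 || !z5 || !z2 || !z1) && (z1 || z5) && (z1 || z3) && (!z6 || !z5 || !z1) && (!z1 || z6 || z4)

Try z2 = true.
The clause (!z5) is unit, so z5 = false.
The clause (z1) is unit, so z1 = true.
The clause (z6) is unit, so z6 = true.
The clause (z4) is unit, so z4 = true.
The clause (!z3) is unit, so z3 = false.
Every clause now holds.

z1 ↦ true, z2 ↦ true, z3 ↦ false, z4 ↦ true, z5 ↦ false, z6 ↦ true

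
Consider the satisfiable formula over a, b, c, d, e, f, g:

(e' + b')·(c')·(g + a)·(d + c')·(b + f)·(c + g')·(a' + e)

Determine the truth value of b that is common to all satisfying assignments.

Suppose b = 1.
From the singleton clause (e'), e = 0.
From the singleton clause (c'), c = 0.
From the singleton clause (g'), g = 0.
From the singleton clause (a), a = 1.
That conflicts with the unit clause (a').
So every satisfying assignment has b = False.

False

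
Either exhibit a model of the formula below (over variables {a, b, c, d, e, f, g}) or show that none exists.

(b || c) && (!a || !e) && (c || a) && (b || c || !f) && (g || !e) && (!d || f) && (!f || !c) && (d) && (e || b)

(d) alone gives d = true.
(f) alone gives f = true.
(!c) alone gives c = false.
(b) alone gives b = true.
(a) alone gives a = true.
(!e) alone gives e = false.
No clause remains; g is free.

a=true, b=true, c=false, d=true, e=false, f=true, g=true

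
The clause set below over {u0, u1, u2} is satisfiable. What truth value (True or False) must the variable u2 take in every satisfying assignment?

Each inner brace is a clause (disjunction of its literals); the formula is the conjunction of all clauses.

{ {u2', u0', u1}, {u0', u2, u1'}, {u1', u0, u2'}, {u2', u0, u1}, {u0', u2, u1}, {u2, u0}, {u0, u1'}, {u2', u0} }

Suppose u2 = 0.
The clause (u0) is unit, so u0 = 1.
The clause (u1') is unit, so u1 = 0.
That conflicts with the unit clause (u1).
So every satisfying assignment has u2 = True.

True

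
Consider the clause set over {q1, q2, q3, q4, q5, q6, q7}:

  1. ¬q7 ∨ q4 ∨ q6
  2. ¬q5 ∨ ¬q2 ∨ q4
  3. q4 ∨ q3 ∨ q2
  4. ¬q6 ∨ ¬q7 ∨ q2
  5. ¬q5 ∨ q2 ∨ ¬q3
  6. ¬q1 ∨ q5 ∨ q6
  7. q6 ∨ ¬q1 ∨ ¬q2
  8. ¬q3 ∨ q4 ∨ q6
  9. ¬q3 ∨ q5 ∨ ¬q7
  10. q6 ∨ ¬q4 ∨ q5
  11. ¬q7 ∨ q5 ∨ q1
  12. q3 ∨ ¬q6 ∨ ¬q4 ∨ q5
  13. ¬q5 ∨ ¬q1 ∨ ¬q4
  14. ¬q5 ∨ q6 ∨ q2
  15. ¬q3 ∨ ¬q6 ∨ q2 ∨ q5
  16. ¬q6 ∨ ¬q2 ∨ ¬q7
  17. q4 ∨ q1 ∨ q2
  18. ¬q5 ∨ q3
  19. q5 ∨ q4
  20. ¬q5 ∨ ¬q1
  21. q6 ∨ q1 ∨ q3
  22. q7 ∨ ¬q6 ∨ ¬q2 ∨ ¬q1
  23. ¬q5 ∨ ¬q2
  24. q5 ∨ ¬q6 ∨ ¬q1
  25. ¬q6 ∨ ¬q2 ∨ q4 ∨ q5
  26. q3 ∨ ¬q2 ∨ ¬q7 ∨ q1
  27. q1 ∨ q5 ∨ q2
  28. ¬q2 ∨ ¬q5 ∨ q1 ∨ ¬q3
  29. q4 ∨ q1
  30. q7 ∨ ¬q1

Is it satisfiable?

Yes, satisfiable

Suppose q5 = False.
From the singleton clause (q4), q4 = True.
From the singleton clause (q6), q6 = True.
From the singleton clause (q3), q3 = True.
From the singleton clause (¬q7), q7 = False.
From the singleton clause (q2), q2 = True.
From the singleton clause (¬q1), q1 = False.
Every clause now holds.
A satisfying assignment: q1: False, q2: True, q3: True, q4: True, q5: False, q6: True, q7: False.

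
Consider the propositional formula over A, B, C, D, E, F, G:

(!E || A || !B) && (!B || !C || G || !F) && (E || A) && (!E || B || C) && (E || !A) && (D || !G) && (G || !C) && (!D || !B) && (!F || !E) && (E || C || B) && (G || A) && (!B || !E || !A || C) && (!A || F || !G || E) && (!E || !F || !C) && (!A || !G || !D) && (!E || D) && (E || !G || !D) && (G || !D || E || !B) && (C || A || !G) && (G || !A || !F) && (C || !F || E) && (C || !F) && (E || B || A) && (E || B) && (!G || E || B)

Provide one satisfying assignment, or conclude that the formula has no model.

A ↦ false; B ↦ false; C ↦ true; D ↦ true; E ↦ true; F ↦ false; G ↦ true

Try E = true.
Unit clause (!F) forces F = false.
Unit clause (D) forces D = true.
Unit clause (!B) forces B = false.
Unit clause (C) forces C = true.
Unit clause (G) forces G = true.
Unit clause (!A) forces A = false.
All clauses are satisfied.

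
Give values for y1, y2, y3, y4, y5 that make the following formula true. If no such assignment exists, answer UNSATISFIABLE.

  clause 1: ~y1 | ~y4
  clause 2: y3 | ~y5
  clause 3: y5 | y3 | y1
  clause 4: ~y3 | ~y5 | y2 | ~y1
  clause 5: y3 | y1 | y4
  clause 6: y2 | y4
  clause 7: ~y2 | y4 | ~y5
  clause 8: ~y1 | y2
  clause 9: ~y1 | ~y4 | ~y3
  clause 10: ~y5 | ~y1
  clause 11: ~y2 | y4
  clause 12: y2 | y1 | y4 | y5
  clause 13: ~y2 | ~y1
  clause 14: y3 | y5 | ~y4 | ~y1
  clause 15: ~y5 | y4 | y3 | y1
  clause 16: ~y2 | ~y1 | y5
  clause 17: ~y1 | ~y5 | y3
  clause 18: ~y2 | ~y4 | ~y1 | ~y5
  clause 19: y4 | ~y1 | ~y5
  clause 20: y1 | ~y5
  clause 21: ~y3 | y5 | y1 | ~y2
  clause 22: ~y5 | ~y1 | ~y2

y1=0, y2=0, y3=1, y4=1, y5=0

Try y1 = 0.
The clause (~y5) is unit, so y5 = 0.
The clause (y3) is unit, so y3 = 1.
The clause (~y2) is unit, so y2 = 0.
The clause (y4) is unit, so y4 = 1.
Every clause now holds.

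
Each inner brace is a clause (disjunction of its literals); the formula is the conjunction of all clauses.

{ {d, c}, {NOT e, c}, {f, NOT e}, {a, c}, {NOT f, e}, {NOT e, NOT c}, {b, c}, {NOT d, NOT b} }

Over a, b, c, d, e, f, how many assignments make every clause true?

6

There are 2^6 = 64 truth assignments over (a, b, c, d, e, f).
Split on b. With b = true, the clauses containing b are satisfied and NOT b drops from the rest; 2 of the 2^5 = 32 assignments to the other variables satisfy what remains.
With b = false, by the same count on the reduced clause set, 4 assignments work.
(One model: a=F, b=F, c=T, d=F, e=F, f=F.)
Total: 2 + 4 = 6.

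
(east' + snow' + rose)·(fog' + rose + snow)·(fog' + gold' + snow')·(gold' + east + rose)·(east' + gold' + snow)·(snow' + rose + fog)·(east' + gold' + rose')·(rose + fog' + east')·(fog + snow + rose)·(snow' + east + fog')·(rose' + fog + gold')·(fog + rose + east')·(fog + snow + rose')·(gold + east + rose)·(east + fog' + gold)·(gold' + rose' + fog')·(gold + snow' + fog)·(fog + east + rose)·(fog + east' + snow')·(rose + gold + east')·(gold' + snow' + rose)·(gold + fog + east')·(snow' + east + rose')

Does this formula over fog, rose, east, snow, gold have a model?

Suppose east = 1.
Suppose snow = 0.
(gold') alone gives gold = 0.
(rose) alone gives rose = 1.
(fog) alone gives fog = 1.
Every clause now holds.
A satisfying assignment: fog: 1, rose: 1, east: 1, snow: 0, gold: 0.

Satisfiable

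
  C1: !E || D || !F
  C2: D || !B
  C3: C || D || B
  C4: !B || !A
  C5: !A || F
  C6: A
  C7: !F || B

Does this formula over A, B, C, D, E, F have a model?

From the singleton clause (A), A = true.
From the singleton clause (!B), B = false.
From the singleton clause (F), F = true.
That conflicts with the unit clause (!F).
No assignment satisfies every clause.

No, unsatisfiable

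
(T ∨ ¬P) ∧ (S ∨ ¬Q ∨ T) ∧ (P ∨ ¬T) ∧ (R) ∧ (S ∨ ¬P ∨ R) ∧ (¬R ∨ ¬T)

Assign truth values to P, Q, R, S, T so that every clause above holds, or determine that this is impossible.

P: False; Q: False; R: True; S: True; T: False

From the singleton clause (R), R = True.
From the singleton clause (¬T), T = False.
From the singleton clause (¬P), P = False.
Suppose S = True.
All clauses hold; Q can take either value.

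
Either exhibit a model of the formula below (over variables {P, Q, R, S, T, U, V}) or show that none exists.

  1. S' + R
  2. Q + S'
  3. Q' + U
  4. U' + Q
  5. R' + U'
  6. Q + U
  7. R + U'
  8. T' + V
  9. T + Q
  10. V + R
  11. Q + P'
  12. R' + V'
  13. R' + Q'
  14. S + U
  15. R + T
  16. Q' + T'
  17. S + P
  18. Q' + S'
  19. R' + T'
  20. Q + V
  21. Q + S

Branch on S: set S = 0.
From the singleton clause (U), U = 1.
From the singleton clause (Q), Q = 1.
From the singleton clause (R'), R = 0.
That conflicts with the unit clause (R).
So S must be the other value — set S = 1.
From the singleton clause (R), R = 1.
From the singleton clause (Q), Q = 1.
That conflicts with the unit clause (Q').
Neither S = 1 nor S = 0 works.

UNSATISFIABLE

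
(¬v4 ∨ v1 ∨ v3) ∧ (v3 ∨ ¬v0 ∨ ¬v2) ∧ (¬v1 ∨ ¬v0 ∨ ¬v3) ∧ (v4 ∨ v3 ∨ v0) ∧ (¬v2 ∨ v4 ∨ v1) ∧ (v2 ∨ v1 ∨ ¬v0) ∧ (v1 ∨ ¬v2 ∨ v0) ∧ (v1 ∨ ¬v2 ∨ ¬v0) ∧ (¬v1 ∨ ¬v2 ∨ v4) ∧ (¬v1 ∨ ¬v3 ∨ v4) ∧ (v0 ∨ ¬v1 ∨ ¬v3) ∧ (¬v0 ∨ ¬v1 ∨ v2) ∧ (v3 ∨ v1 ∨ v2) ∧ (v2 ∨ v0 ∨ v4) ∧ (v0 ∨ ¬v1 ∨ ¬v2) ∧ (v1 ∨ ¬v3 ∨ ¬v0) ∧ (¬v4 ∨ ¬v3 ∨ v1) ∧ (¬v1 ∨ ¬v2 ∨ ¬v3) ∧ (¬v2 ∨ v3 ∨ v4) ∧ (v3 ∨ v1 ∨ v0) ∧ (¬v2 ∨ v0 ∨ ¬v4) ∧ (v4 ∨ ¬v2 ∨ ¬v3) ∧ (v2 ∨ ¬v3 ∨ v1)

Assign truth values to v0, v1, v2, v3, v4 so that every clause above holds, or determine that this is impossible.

Case v4 = True:
Case v1 = True:
Case v0 = False:
(¬v3) alone gives v3 = False.
(¬v2) alone gives v2 = False.
Every clause now holds.

v0: False,  v1: True,  v2: False,  v3: False,  v4: True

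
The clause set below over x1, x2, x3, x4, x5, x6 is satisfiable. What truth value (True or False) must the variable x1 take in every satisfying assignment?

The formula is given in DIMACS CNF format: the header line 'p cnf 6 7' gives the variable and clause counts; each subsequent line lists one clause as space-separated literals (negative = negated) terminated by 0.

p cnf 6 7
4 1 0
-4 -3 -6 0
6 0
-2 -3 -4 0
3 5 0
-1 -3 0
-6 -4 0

True

Suppose x1 = False.
From the singleton clause (x4), x4 = True.
From the singleton clause (x6), x6 = True.
Now (¬x6) is unsatisfied and unit — conflict.
So every satisfying assignment has x1 = True.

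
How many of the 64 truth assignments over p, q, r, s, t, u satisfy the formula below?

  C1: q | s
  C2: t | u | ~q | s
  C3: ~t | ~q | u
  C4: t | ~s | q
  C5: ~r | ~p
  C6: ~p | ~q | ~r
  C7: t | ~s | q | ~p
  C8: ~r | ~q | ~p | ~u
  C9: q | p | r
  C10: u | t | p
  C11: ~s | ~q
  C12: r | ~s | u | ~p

There are 2^6 = 64 truth assignments over (p, q, r, s, t, u).
Split on r. With r = 1, the clauses containing r are satisfied and ~r drops from the rest; 4 of the 2^5 = 32 assignments to the other variables satisfy what remains.
With r = 0, by the same count on the reduced clause set, 5 assignments work.
(One model: p=F, q=F, r=T, s=T, t=T, u=F.)
Total: 4 + 5 = 9.

9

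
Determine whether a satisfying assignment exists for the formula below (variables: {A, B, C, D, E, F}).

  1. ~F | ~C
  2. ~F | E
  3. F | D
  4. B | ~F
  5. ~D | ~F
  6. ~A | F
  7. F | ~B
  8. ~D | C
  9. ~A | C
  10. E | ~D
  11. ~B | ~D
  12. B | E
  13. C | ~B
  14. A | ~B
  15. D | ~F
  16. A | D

Yes, satisfiable

Branch on F: set F = 0.
The clause (D) is unit, so D = 1.
The clause (~A) is unit, so A = 0.
The clause (~B) is unit, so B = 0.
The clause (C) is unit, so C = 1.
The clause (E) is unit, so E = 1.
Every clause now holds.
A satisfying assignment: A: 0,  B: 0,  C: 1,  D: 1,  E: 1,  F: 0.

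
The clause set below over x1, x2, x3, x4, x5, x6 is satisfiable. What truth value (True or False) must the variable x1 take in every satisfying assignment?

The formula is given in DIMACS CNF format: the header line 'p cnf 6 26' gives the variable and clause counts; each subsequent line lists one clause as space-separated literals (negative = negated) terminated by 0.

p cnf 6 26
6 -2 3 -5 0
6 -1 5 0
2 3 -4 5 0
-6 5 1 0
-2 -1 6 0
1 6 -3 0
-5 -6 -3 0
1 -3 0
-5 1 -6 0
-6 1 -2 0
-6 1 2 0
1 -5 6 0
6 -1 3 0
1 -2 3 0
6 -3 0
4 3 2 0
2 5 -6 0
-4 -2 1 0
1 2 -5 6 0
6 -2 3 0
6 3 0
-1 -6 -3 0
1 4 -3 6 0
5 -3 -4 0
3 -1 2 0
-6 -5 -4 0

Suppose x1 = False.
The clause (¬x3) is unit, so x3 = False.
The clause (¬x2) is unit, so x2 = False.
The clause (¬x6) is unit, so x6 = False.
Now (x6) is unsatisfied and unit — conflict.
So every satisfying assignment has x1 = True.

True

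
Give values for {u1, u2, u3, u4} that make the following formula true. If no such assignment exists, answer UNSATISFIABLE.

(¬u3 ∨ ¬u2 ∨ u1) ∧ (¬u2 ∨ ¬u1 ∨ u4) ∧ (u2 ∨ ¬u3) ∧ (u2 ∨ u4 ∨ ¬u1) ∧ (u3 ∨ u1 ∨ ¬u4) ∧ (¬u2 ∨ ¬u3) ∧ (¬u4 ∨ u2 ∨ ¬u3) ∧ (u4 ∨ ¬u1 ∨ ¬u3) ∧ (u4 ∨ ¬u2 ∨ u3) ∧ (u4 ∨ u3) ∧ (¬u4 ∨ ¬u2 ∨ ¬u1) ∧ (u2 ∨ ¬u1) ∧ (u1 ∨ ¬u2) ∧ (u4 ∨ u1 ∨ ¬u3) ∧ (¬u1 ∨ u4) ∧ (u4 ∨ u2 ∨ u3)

Try u2 = True.
(¬u3) alone gives u3 = False.
(u4) alone gives u4 = True.
(u1) alone gives u1 = True.
Now (¬u1) is unsatisfied and unit — conflict.
So u2 must be the other value — set u2 = False.
(¬u3) alone gives u3 = False.
(u4) alone gives u4 = True.
(u1) alone gives u1 = True.
Now (¬u1) is unsatisfied and unit — conflict.
Neither u2 = True nor u2 = False works.

UNSATISFIABLE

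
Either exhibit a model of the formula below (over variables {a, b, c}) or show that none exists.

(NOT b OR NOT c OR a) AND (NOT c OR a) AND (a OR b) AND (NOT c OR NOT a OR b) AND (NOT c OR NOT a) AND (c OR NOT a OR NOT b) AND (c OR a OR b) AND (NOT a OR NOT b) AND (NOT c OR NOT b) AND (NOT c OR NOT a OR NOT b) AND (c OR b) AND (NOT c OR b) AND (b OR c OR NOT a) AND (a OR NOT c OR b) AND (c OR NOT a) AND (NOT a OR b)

Try c = false.
From the singleton clause (b), b = true.
From the singleton clause (NOT a), a = false.
This assignment satisfies each clause.

a: false; b: true; c: false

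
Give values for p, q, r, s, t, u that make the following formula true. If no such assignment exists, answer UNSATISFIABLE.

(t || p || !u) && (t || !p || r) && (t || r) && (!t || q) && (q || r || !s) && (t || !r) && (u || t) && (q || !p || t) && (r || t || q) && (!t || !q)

UNSATISFIABLE

Suppose t = true.
Unit clause (q) forces q = true.
Now (!q) is unsatisfied and unit — conflict.
So t must be the other value — set t = false.
Unit clause (r) forces r = true.
Now (!r) is unsatisfied and unit — conflict.
Both values of t lead to a conflict.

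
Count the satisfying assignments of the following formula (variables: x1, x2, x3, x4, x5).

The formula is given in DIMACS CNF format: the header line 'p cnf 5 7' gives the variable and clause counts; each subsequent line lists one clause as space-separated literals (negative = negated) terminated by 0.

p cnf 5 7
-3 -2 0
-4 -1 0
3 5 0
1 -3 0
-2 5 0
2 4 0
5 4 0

4

There are 2^5 = 32 truth assignments over (x1, x2, x3, x4, x5).
Split on x4. With x4 = True, the clauses containing x4 are satisfied and ¬x4 drops from the rest; 2 of the 2^4 = 16 assignments to the other variables satisfy what remains.
With x4 = False, by the same count on the reduced clause set, 2 assignments work.
Total: 2 + 2 = 4.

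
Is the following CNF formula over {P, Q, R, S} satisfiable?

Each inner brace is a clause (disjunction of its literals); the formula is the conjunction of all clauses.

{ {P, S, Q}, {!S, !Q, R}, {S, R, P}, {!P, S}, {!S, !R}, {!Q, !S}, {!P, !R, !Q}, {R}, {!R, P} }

From the singleton clause (R), R = true.
From the singleton clause (!S), S = false.
From the singleton clause (!P), P = false.
But (P) is also a unit clause — contradiction.
No assignment satisfies every clause.

No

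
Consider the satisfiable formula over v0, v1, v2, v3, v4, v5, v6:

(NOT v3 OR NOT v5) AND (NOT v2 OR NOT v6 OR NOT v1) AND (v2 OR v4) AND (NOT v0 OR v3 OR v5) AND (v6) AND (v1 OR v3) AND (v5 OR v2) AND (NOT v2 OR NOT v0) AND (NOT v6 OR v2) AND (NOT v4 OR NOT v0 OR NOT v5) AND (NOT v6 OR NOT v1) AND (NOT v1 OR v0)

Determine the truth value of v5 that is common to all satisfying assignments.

Suppose v5 = true.
(NOT v3) alone gives v3 = false.
(v6) alone gives v6 = true.
(v1) alone gives v1 = true.
But (NOT v1) is also a unit clause — contradiction.
So every satisfying assignment has v5 = False.

False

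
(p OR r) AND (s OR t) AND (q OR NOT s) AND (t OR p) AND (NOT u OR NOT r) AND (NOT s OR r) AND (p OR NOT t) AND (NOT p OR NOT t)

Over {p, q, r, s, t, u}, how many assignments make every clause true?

There are 2^6 = 64 truth assignments over (p, q, r, s, t, u).
Split on q. With q = true, the clauses containing q are satisfied and NOT q drops from the rest; 1 of the 2^5 = 32 assignments to the other variables satisfy what remains.
With q = false, by the same count on the reduced clause set, 0 assignments work.
(One model: p=T, q=T, r=T, s=T, t=F, u=F.)
Total: 1 + 0 = 1.

1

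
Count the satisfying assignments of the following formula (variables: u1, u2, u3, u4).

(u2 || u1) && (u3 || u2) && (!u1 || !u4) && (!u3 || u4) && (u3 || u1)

There are 2^4 = 16 truth assignments over (u1, u2, u3, u4).
Check each against the 5 clauses (columns in the order u1, u2, u3, u4):
  F F F F  ✗ fails (u2 || u1)
  F F F T  ✗ fails (u2 || u1)
  F F T F  ✗ fails (u2 || u1)
  F F T T  ✗ fails (u2 || u1)
  F T F F  ✗ fails (u3 || u1)
  F T F T  ✗ fails (u3 || u1)
  F T T F  ✗ fails (!u3 || u4)
  F T T T  ✓ satisfies all
  T F F F  ✗ fails (u3 || u2)
  T F F T  ✗ fails (u3 || u2)
  T F T F  ✗ fails (!u3 || u4)
  T F T T  ✗ fails (!u1 || !u4)
  T T F F  ✓ satisfies all
  T T F T  ✗ fails (!u1 || !u4)
  T T T F  ✗ fails (!u3 || u4)
  T T T T  ✗ fails (!u1 || !u4)
2 of the 16 rows are models.

2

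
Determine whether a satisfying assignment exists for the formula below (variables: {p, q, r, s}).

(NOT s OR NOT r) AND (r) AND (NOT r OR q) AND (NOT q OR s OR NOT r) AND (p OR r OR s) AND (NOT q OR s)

No

From the singleton clause (r), r = true.
From the singleton clause (NOT s), s = false.
From the singleton clause (q), q = true.
That conflicts with the unit clause (NOT q).
No assignment satisfies every clause.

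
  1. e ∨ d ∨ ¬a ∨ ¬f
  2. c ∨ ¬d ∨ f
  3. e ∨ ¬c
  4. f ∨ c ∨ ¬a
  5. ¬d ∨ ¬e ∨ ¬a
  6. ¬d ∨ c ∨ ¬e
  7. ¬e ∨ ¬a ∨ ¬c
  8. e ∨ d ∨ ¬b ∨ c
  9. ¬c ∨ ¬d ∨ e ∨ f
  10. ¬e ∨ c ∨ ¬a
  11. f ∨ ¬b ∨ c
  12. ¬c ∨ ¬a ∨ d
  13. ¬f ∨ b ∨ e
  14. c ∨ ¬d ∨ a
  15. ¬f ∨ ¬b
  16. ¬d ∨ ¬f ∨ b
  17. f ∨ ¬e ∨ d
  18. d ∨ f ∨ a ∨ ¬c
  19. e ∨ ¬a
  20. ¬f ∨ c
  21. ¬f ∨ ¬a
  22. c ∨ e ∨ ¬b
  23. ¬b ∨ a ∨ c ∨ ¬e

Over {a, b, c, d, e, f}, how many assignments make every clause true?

4

There are 2^6 = 64 truth assignments over (a, b, c, d, e, f).
Split on a. With a = True, the clauses containing a are satisfied and ¬a drops from the rest; 0 of the 2^5 = 32 assignments to the other variables satisfy what remains.
With a = False, by the same count on the reduced clause set, 4 assignments work.
(One model: a=F, b=F, c=F, d=F, e=F, f=F.)
Total: 0 + 4 = 4.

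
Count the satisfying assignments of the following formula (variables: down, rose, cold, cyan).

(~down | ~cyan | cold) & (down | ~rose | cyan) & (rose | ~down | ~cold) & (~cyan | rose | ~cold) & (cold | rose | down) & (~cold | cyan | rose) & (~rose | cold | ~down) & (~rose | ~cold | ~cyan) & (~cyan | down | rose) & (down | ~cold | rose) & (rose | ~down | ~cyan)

There are 2^4 = 16 truth assignments over (down, rose, cold, cyan).
Check each against the 11 clauses (columns in the order down, rose, cold, cyan):
  F F F F  ✗ fails (cold | rose | down)
  F F F T  ✗ fails (cold | rose | down)
  F F T F  ✗ fails (~cold | cyan | rose)
  F F T T  ✗ fails (~cyan | rose | ~cold)
  F T F F  ✗ fails (down | ~rose | cyan)
  F T F T  ✓ satisfies all
  F T T F  ✗ fails (down | ~rose | cyan)
  F T T T  ✗ fails (~rose | ~cold | ~cyan)
  T F F F  ✓ satisfies all
  T F F T  ✗ fails (~down | ~cyan | cold)
  T F T F  ✗ fails (rose | ~down | ~cold)
  T F T T  ✗ fails (rose | ~down | ~cold)
  T T F F  ✗ fails (~rose | cold | ~down)
  T T F T  ✗ fails (~down | ~cyan | cold)
  T T T F  ✓ satisfies all
  T T T T  ✗ fails (~rose | ~cold | ~cyan)
3 of the 16 rows are models.

3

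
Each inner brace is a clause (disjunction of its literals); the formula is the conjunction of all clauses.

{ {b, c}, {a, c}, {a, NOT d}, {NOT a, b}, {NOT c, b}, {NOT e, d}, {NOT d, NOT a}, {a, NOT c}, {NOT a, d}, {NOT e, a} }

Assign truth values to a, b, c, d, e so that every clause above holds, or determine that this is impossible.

Suppose b = true.
Suppose a = true.
Unit clause (NOT d) forces d = false.
Now (d) is unsatisfied and unit — conflict.
That branch fails; take a = false instead.
Unit clause (c) forces c = true.
Now (NOT c) is unsatisfied and unit — conflict.
Both values of a lead to a conflict.
That branch fails; take b = false instead.
Unit clause (c) forces c = true.
Now (NOT c) is unsatisfied and unit — conflict.
Both values of b lead to a conflict.

UNSATISFIABLE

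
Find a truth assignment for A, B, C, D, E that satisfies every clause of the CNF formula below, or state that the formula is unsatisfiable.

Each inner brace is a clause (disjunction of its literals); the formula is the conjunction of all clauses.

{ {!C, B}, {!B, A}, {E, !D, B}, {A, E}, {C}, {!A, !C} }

From the singleton clause (C), C = true.
From the singleton clause (B), B = true.
From the singleton clause (A), A = true.
But (!A) is also a unit clause — contradiction.

UNSATISFIABLE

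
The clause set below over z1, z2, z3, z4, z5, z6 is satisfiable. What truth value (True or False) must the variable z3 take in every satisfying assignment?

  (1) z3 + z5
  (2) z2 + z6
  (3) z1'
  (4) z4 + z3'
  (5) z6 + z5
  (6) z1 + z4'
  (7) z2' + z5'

Suppose z3 = 1.
From the singleton clause (z1'), z1 = 0.
From the singleton clause (z4), z4 = 1.
That conflicts with the unit clause (z4').
So every satisfying assignment has z3 = False.

False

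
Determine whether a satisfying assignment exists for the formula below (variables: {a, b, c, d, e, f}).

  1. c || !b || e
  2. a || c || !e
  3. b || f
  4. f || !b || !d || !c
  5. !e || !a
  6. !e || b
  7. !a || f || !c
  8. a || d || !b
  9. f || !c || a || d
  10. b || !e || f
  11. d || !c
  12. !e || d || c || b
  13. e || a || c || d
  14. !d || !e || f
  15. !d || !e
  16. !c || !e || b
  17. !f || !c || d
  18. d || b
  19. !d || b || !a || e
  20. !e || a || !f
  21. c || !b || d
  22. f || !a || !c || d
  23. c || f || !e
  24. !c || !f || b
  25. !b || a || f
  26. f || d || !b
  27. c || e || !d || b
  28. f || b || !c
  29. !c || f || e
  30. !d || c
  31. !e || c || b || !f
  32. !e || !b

Yes, satisfiable

Suppose b = true.
The clause (!e) is unit, so e = false.
The clause (c) is unit, so c = true.
The clause (d) is unit, so d = true.
The clause (f) is unit, so f = true.
All clauses hold; a can take either value.
A satisfying assignment: a ↦ false, b ↦ true, c ↦ true, d ↦ true, e ↦ false, f ↦ true.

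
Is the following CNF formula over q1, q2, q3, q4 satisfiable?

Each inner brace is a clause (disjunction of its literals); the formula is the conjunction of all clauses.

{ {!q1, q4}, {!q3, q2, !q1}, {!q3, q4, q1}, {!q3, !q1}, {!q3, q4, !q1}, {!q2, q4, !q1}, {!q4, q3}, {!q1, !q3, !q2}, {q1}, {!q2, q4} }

No

(q1) alone gives q1 = true.
(q4) alone gives q4 = true.
(!q3) alone gives q3 = false.
But (q3) is also a unit clause — contradiction.
No assignment satisfies every clause.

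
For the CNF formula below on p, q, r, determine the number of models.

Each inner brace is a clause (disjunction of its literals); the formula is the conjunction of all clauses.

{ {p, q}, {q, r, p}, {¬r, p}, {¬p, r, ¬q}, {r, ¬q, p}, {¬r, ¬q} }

2

There are 2^3 = 8 truth assignments over (p, q, r).
Split on r. With r = True, the clauses containing r are satisfied and ¬r drops from the rest; 1 of the 2^2 = 4 assignments to the other variables satisfy what remains.
With r = False, by the same count on the reduced clause set, 1 assignment works.
(One model: p=T, q=F, r=F.)
Total: 1 + 1 = 2.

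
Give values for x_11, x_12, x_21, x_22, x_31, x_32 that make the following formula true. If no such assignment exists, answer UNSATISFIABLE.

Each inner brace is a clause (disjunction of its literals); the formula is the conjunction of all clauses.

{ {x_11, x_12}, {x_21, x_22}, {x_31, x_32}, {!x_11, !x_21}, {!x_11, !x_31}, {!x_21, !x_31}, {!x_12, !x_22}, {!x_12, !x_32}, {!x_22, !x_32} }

UNSATISFIABLE

Suppose x_11 = true.
Unit clause (!x_21) forces x_21 = false.
Unit clause (x_22) forces x_22 = true.
Unit clause (!x_31) forces x_31 = false.
Unit clause (x_32) forces x_32 = true.
Now (!x_32) is unsatisfied and unit — conflict.
So x_11 must be the other value — set x_11 = false.
Unit clause (x_12) forces x_12 = true.
Unit clause (!x_22) forces x_22 = false.
Unit clause (x_21) forces x_21 = true.
Unit clause (!x_31) forces x_31 = false.
Unit clause (x_32) forces x_32 = true.
Now (!x_32) is unsatisfied and unit — conflict.
Either choice for x_11 ends in contradiction.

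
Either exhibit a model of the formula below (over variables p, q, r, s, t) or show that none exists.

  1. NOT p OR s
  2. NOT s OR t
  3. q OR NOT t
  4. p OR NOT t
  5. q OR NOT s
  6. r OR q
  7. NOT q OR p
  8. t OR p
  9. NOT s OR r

p=true, q=true, r=true, s=true, t=true

Case p = true:
(s) alone gives s = true.
(t) alone gives t = true.
(q) alone gives q = true.
(r) alone gives r = true.
Every clause now holds.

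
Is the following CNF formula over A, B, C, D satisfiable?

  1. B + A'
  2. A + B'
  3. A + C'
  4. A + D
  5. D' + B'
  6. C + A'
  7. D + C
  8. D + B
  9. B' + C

Yes, satisfiable

Case B = 1:
From the singleton clause (A), A = 1.
From the singleton clause (D'), D = 0.
From the singleton clause (C), C = 1.
All clauses are satisfied.
A satisfying assignment: A=1, B=1, C=1, D=0.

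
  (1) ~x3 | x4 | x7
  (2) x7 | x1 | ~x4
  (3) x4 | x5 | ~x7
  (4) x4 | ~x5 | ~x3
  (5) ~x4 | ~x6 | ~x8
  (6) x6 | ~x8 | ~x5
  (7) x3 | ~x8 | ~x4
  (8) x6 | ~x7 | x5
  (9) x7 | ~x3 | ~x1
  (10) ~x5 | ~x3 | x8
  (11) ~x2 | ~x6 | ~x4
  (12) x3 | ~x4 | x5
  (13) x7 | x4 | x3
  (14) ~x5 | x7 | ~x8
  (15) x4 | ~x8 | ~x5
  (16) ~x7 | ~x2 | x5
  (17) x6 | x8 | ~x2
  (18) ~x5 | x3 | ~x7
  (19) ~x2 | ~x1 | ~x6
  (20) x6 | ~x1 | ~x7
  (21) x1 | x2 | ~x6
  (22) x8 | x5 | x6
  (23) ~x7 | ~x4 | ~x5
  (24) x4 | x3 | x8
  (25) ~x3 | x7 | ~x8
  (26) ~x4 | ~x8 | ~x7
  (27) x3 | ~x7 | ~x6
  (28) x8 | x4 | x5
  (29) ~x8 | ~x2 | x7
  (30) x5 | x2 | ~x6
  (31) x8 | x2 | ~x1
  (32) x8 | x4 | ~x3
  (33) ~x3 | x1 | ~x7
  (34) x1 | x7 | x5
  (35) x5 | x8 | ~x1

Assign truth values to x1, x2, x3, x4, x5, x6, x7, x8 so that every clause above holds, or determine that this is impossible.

Suppose x3 = 0.
Suppose x8 = 0.
The clause (x4) is unit, so x4 = 1.
The clause (x5) is unit, so x5 = 1.
The clause (~x7) is unit, so x7 = 0.
The clause (x1) is unit, so x1 = 1.
The clause (x2) is unit, so x2 = 1.
The clause (~x6) is unit, so x6 = 0.
Now (x6) is unsatisfied and unit — conflict.
That branch fails; take x8 = 1 instead.
The clause (~x4) is unit, so x4 = 0.
The clause (x7) is unit, so x7 = 1.
The clause (x5) is unit, so x5 = 1.
Now (~x5) is unsatisfied and unit — conflict.
Neither x8 = 1 nor x8 = 0 works.
That branch fails; take x3 = 1 instead.
Suppose x4 = 1.
Suppose x7 = 1.
The clause (~x5) is unit, so x5 = 0.
The clause (x6) is unit, so x6 = 1.
The clause (~x8) is unit, so x8 = 0.
The clause (~x2) is unit, so x2 = 0.
Now (x2) is unsatisfied and unit — conflict.
That branch fails; take x7 = 0 instead.
The clause (x1) is unit, so x1 = 1.
Now (~x1) is unsatisfied and unit — conflict.
Neither x7 = 1 nor x7 = 0 works.
That branch fails; take x4 = 0 instead.
The clause (x7) is unit, so x7 = 1.
The clause (x5) is unit, so x5 = 1.
Now (~x5) is unsatisfied and unit — conflict.
Neither x4 = 1 nor x4 = 0 works.
Neither x3 = 1 nor x3 = 0 works.

UNSATISFIABLE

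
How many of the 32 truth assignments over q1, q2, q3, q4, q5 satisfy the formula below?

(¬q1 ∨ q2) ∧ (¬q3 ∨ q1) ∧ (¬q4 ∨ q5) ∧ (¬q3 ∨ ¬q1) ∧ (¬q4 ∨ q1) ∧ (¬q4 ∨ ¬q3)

7

There are 2^5 = 32 truth assignments over (q1, q2, q3, q4, q5).
Split on q3. With q3 = True, the clauses containing q3 are satisfied and ¬q3 drops from the rest; 0 of the 2^4 = 16 assignments to the other variables satisfy what remains.
With q3 = False, by the same count on the reduced clause set, 7 assignments work.
(One model: q1=F, q2=F, q3=F, q4=F, q5=F.)
Total: 0 + 7 = 7.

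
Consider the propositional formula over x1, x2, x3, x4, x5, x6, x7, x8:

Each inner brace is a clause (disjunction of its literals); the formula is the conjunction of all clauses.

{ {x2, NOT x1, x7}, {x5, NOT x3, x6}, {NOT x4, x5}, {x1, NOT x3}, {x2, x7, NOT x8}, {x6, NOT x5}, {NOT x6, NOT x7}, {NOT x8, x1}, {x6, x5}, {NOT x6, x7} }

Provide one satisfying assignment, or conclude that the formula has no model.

Branch on x4: set x4 = false.
Branch on x1: set x1 = true.
Branch on x2: set x2 = true.
Branch on x6: set x6 = true.
From the singleton clause (NOT x7), x7 = false.
That conflicts with the unit clause (x7).
Backtrack on x6: now try x6 = false.
From the singleton clause (NOT x5), x5 = false.
That conflicts with the unit clause (x5).
Both values of x6 lead to a conflict.
Backtrack on x2: now try x2 = false.
From the singleton clause (x7), x7 = true.
From the singleton clause (NOT x6), x6 = false.
From the singleton clause (NOT x5), x5 = false.
That conflicts with the unit clause (x5).
Both values of x2 lead to a conflict.
Backtrack on x1: now try x1 = false.
From the singleton clause (NOT x3), x3 = false.
From the singleton clause (NOT x8), x8 = false.
Branch on x6: set x6 = true.
From the singleton clause (NOT x7), x7 = false.
That conflicts with the unit clause (x7).
Backtrack on x6: now try x6 = false.
From the singleton clause (NOT x5), x5 = false.
That conflicts with the unit clause (x5).
Both values of x6 lead to a conflict.
Both values of x1 lead to a conflict.
Backtrack on x4: now try x4 = true.
From the singleton clause (x5), x5 = true.
From the singleton clause (x6), x6 = true.
From the singleton clause (NOT x7), x7 = false.
That conflicts with the unit clause (x7).
Both values of x4 lead to a conflict.

UNSATISFIABLE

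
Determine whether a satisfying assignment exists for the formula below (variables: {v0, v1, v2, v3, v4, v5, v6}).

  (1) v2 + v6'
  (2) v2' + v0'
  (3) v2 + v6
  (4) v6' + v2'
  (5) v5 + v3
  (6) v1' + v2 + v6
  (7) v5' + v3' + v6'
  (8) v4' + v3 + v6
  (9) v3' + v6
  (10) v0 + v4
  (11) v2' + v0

Suppose v2 = 1.
The clause (v0') is unit, so v0 = 0.
That conflicts with the unit clause (v0).
Backtrack on v2: now try v2 = 0.
The clause (v6') is unit, so v6 = 0.
That conflicts with the unit clause (v6).
Neither v2 = 1 nor v2 = 0 works.
No assignment satisfies every clause.

No, unsatisfiable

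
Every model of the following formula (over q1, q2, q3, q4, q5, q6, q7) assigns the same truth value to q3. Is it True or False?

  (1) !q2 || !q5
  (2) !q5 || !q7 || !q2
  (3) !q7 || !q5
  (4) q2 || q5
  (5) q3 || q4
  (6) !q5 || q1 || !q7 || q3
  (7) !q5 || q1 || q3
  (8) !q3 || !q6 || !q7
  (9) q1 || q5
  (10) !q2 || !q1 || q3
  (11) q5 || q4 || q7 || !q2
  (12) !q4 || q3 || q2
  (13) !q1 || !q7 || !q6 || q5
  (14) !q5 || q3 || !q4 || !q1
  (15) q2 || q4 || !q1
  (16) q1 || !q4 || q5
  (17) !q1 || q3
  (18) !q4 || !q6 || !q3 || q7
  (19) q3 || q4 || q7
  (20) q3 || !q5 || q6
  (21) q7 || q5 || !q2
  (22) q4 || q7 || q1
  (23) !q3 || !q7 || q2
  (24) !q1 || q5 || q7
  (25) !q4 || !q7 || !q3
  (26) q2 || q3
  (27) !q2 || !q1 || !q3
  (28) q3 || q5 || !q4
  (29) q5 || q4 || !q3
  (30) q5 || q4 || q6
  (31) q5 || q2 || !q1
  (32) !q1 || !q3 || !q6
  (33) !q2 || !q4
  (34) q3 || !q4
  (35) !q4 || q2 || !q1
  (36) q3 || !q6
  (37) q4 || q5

True

Suppose q3 = false.
The clause (q4) is unit, so q4 = true.
Now (!q4) is unsatisfied and unit — conflict.
So every satisfying assignment has q3 = True.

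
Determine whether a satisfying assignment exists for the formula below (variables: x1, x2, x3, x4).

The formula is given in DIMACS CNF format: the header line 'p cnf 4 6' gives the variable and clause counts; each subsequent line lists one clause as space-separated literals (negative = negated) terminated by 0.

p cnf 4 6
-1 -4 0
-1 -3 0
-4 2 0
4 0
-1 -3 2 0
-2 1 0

(x4) alone gives x4 = True.
(¬x1) alone gives x1 = False.
(x2) alone gives x2 = True.
But (¬x2) is also a unit clause — contradiction.
No assignment satisfies every clause.

No, unsatisfiable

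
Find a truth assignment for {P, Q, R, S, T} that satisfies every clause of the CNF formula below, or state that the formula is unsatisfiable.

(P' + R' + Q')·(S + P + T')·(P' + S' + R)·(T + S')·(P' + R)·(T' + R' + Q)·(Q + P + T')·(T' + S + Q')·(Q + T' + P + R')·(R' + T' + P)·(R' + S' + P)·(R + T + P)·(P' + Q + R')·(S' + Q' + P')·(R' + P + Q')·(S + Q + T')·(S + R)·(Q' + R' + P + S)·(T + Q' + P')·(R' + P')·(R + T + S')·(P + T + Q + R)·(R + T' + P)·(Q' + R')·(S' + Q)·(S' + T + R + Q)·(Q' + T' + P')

Branch on T: set T = 0.
From the singleton clause (S'), S = 0.
From the singleton clause (R), R = 1.
From the singleton clause (P'), P = 0.
From the singleton clause (Q'), Q = 0.
All clauses are satisfied.

P: 0, Q: 0, R: 1, S: 0, T: 0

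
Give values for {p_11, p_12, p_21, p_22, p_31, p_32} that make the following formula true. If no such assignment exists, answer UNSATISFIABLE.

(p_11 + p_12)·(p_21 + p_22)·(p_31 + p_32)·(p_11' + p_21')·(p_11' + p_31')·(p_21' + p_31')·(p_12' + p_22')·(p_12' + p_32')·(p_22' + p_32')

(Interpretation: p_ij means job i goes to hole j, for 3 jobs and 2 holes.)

UNSATISFIABLE

Branch on p_11: set p_11 = 1.
The clause (p_21') is unit, so p_21 = 0.
The clause (p_22) is unit, so p_22 = 1.
The clause (p_31') is unit, so p_31 = 0.
The clause (p_32) is unit, so p_32 = 1.
Now (p_32') is unsatisfied and unit — conflict.
So p_11 must be the other value — set p_11 = 0.
The clause (p_12) is unit, so p_12 = 1.
The clause (p_22') is unit, so p_22 = 0.
The clause (p_21) is unit, so p_21 = 1.
The clause (p_31') is unit, so p_31 = 0.
The clause (p_32) is unit, so p_32 = 1.
Now (p_32') is unsatisfied and unit — conflict.
Either choice for p_11 ends in contradiction.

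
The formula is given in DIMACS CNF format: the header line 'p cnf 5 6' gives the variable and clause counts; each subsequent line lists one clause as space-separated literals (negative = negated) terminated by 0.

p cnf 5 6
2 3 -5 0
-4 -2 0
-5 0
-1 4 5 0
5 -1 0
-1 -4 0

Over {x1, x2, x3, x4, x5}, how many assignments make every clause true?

6

There are 2^5 = 32 truth assignments over (x1, x2, x3, x4, x5).
Split on x4. With x4 = True, the clauses containing x4 are satisfied and ¬x4 drops from the rest; 2 of the 2^4 = 16 assignments to the other variables satisfy what remains.
With x4 = False, by the same count on the reduced clause set, 4 assignments work.
(One model: x1=F, x2=F, x3=F, x4=F, x5=F.)
Total: 2 + 4 = 6.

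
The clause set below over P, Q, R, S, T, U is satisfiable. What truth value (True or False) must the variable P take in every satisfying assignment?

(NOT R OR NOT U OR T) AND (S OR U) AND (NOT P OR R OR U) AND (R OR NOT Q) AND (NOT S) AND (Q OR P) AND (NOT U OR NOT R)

Suppose P = false.
From the singleton clause (NOT S), S = false.
From the singleton clause (U), U = true.
From the singleton clause (Q), Q = true.
From the singleton clause (R), R = true.
That conflicts with the unit clause (NOT R).
So every satisfying assignment has P = True.

True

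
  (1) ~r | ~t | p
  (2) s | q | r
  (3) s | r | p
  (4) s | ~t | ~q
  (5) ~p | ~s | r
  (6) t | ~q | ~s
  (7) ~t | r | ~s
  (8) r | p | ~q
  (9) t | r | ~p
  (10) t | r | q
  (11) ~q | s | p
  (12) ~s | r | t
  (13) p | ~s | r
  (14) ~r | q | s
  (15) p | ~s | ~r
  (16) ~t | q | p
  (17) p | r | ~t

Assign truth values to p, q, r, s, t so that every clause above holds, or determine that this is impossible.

Suppose r = 1.
Suppose t = 1.
From the singleton clause (p), p = 1.
Suppose s = 1.
All clauses hold; q can take either value.

p: 1; q: 1; r: 1; s: 1; t: 1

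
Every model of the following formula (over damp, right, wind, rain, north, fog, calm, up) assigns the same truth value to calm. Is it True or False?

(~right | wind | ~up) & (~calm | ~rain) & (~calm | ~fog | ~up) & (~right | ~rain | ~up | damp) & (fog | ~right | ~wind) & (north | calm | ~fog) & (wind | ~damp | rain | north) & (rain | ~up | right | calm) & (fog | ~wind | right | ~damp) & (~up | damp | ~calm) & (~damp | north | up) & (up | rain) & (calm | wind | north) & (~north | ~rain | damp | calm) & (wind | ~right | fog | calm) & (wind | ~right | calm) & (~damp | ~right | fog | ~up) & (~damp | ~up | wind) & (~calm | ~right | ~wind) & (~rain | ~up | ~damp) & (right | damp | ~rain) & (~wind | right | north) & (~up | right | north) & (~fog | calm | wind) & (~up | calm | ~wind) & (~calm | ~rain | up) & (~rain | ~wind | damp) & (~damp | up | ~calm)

Suppose calm = 1.
Unit clause (~rain) forces rain = 0.
Unit clause (up) forces up = 1.
Unit clause (~fog) forces fog = 0.
Unit clause (damp) forces damp = 1.
Unit clause (~right) forces right = 0.
Unit clause (~wind) forces wind = 0.
Now (wind) is unsatisfied and unit — conflict.
So every satisfying assignment has calm = False.

False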